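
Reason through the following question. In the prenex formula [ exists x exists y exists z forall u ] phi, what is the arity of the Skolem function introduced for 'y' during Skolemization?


Quantifier prefix: exists x exists y exists z forall u
'y' is existentially quantified at position 2.
No universal quantifiers precede it.
Skolem function arity = 0 (a Skolem constant)

0


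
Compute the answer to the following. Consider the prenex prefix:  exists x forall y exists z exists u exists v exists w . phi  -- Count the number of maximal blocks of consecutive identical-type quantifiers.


Quantifier-type sequence: E A E E E E  (A=forall, E=exists)
Group into maximal same-type runs:
  Ex1 | Ax1 | Ex4
Number of blocks = 3

3


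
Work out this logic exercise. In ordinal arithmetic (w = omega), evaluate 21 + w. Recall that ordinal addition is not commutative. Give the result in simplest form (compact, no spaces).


Compute 21 + w.
Ordinal + is associative but NOT commutative; for finite n>0, n + w = w but w + n stays w+n.
Any finite left addend is absorbed by w on the right: 21 + w = w.
Result = w

w


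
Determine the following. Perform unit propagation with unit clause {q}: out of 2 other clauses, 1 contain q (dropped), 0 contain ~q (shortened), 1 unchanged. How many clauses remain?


Satisfied (removed): 1
Shortened (remain): 0
Unchanged (remain): 1
Remaining = 0 + 1 = 1

1


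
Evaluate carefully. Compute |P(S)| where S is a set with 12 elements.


The power set of a set with n elements has 2^n elements.
|P(S)| = 2^12 = 4096

4096


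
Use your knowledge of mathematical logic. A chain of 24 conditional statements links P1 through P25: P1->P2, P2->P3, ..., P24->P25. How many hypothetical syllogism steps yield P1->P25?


With 24 implications in a chain connecting 25 propositions:
P1->P2, P2->P3, ..., P24->P25
Steps needed = (number of implications) - 1 = 24 - 1 = 23

23


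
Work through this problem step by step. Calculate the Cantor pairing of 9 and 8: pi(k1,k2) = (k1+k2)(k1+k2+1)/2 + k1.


k1 + k2 = 17
(k1+k2)(k1+k2+1)/2 = 17 * 18 / 2 = 153
pi = 153 + 9 = 162

162


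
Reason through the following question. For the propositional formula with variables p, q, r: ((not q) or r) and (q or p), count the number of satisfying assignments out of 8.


Evaluate all 8 assignments for p, q, r:
p=0, q=0, r=0: 0
p=0, q=0, r=1: 0
p=0, q=1, r=0: 0
p=0, q=1, r=1: 1
p=1, q=0, r=0: 1
p=1, q=0, r=1: 1
p=1, q=1, r=0: 0
p=1, q=1, r=1: 1
Satisfying count = 4

4


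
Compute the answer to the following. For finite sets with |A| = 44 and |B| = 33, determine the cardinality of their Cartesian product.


The Cartesian product A x B contains all ordered pairs (a, b).
|A x B| = |A| * |B| = 44 * 33 = 1452

1452


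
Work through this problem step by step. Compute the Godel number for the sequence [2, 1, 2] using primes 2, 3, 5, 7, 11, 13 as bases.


Encode each element as an exponent of the corresponding prime:
  2^2 = 4
  3^1 = 3
  5^2 = 25
Product = 4 * 3 * 25 = 300

300


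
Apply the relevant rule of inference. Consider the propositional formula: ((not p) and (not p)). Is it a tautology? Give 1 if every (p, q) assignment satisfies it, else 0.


Check all 4 assignments:
p=0, q=0: 1
p=0, q=1: 1
p=1, q=0: 0
p=1, q=1: 0
Satisfying count = 2/4.
Tautology iff count = 4: no.

0


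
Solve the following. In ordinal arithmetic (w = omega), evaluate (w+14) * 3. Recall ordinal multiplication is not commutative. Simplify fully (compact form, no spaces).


Compute (w+14) * 3.
Ordinal * is associative and left-distributive over +, but NOT commutative; for finite n>1, n*w = w but w*n stays w*n.
(w+14) * 3 = (w+14) repeated 3 times. Each intermediate +14 is absorbed by the following w; only the last survives: w*3+14.
Result = w*3+14

w*3+14


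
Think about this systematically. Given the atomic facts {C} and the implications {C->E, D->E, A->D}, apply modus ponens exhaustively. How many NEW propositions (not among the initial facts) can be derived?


Initial facts: {C}
Apply modus ponens to closure:
  C and C->E  =>  E
Final known: {C, E}
New propositions: {E}
Count = 1

1


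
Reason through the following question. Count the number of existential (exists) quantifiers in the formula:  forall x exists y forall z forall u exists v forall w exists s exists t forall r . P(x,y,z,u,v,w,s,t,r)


Quantifier prefix: forall x exists y forall z forall u exists v forall w exists s exists t forall r
Mark each quantifier type:
  U E U U E U E E U
Universal count = 5, Existential count = 4
Asked for existential (exists) quantifiers: 4

4


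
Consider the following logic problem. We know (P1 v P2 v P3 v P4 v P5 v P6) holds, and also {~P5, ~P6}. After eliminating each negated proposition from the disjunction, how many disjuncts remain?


Original disjuncts (6): P1, P2, P3, P4, P5, P6
Negated (eliminate): ~P5, ~P6
Remaining disjuncts: P1, P2, P3, P4
Count = 6 - 2 = 4

4


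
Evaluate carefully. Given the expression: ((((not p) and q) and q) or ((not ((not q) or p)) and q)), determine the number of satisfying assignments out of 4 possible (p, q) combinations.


Check all 4 assignments:
p=0, q=0: 0
p=0, q=1: 1
p=1, q=0: 0
p=1, q=1: 0
Count of True = 1

1


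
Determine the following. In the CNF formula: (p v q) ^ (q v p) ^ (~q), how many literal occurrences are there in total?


Counting literals in each clause:
Clause 1: 2 literal(s)
Clause 2: 2 literal(s)
Clause 3: 1 literal(s)
Total = 5

5


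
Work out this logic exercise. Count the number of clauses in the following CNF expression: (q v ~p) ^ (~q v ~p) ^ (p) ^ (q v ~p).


A CNF formula is a conjunction of clauses.
Clauses are separated by ^.
Counting the conjuncts: 4 clauses.

4


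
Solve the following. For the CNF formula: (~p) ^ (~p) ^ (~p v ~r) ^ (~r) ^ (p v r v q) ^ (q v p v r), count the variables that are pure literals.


Check each variable for pure literal status:
p: mixed (not pure)
q: pure positive
r: mixed (not pure)
Pure literal count = 1

1


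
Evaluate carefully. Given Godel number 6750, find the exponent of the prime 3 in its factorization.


Factorize 6750 by dividing by 3 repeatedly.
Division steps: 3 divides 6750 exactly 3 time(s).
Exponent of 3 = 3

3


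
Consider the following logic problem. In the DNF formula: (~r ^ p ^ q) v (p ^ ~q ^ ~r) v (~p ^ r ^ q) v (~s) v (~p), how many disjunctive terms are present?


A DNF formula is a disjunction of terms (conjunctions).
Terms are separated by v.
Counting the disjuncts: 5 terms.

5


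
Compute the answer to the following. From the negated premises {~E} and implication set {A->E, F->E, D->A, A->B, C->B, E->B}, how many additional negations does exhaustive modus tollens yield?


Initial negated facts: {~E}
Apply modus tollens to closure:
  ~E and A->E  =>  ~A
  ~E and F->E  =>  ~F
  ~A and D->A  =>  ~D
Final negated: {~A, ~D, ~E, ~F}
New negations: {~A, ~D, ~F}
Count = 3

3


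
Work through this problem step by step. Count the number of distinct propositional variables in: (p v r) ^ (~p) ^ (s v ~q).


Identify each variable that appears in the formula.
Variables found: p, q, r, s
Count = 4

4


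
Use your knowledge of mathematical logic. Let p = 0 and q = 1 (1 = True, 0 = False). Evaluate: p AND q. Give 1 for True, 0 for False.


p = 0, q = 1
Operation: p AND q
Evaluate: 0 AND 1 = 0

0


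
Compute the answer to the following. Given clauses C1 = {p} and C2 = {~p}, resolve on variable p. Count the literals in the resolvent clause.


Remove p from C1 and ~p from C2.
C1 remainder: {}
C2 remainder: {}
Union (resolvent): {} (empty clause)
Resolvent has 0 literal(s).

0


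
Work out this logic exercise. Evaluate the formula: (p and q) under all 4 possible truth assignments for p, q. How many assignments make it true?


Check all 4 assignments:
p=0, q=0: 0
p=0, q=1: 0
p=1, q=0: 0
p=1, q=1: 1
Count of True = 1

1


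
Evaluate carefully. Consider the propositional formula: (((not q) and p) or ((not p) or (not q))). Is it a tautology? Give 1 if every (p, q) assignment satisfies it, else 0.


Check all 4 assignments:
p=0, q=0: 1
p=0, q=1: 1
p=1, q=0: 1
p=1, q=1: 0
Satisfying count = 3/4.
Tautology iff count = 4: no.

0


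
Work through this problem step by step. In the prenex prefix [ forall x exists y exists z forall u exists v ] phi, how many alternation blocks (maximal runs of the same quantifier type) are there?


Quantifier-type sequence: A E E A E  (A=forall, E=exists)
Group into maximal same-type runs:
  Ax1 | Ex2 | Ax1 | Ex1
Number of blocks = 4

4


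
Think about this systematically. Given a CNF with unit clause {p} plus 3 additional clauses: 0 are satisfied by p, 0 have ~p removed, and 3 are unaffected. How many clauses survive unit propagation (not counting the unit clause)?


Satisfied (removed): 0
Shortened (remain): 0
Unchanged (remain): 3
Remaining = 0 + 3 = 3

3


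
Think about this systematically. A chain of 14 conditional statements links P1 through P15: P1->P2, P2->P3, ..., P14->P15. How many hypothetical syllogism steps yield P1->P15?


With 14 implications in a chain connecting 15 propositions:
P1->P2, P2->P3, ..., P14->P15
Steps needed = (number of implications) - 1 = 14 - 1 = 13

13


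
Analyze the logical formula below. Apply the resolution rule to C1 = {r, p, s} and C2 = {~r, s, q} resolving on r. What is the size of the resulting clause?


Remove r from C1 and ~r from C2.
C1 remainder: {p, s}
C2 remainder: {s, q}
Union (resolvent): {p, q, s}
Resolvent has 3 literal(s).

3


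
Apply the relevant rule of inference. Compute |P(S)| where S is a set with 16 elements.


The power set of a set with n elements has 2^n elements.
|P(S)| = 2^16 = 65536

65536


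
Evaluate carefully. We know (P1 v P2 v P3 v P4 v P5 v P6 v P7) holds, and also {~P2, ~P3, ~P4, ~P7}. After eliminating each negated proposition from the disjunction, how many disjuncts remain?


Original disjuncts (7): P1, P2, P3, P4, P5, P6, P7
Negated (eliminate): ~P2, ~P3, ~P4, ~P7
Remaining disjuncts: P1, P5, P6
Count = 7 - 4 = 3

3


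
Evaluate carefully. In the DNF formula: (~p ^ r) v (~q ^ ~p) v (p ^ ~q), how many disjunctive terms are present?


A DNF formula is a disjunction of terms (conjunctions).
Terms are separated by v.
Counting the disjuncts: 3 terms.

3


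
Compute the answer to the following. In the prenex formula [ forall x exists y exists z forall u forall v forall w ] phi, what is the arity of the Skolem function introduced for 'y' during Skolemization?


Quantifier prefix: forall x exists y exists z forall u forall v forall w
'y' is existentially quantified at position 2.
Universal variables preceding it: x
Skolem function arity = 1

1


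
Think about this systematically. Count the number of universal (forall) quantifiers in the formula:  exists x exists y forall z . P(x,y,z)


Quantifier prefix: exists x exists y forall z
Mark each quantifier type:
  E E U
Universal count = 1, Existential count = 2
Asked for universal (forall) quantifiers: 1

1


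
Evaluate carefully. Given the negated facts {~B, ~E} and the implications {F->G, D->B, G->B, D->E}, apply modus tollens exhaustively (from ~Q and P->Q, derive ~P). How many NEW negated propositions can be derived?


Initial negated facts: {~B, ~E}
Apply modus tollens to closure:
  ~B and D->B  =>  ~D
  ~B and G->B  =>  ~G
  ~G and F->G  =>  ~F
Final negated: {~B, ~D, ~E, ~F, ~G}
New negations: {~D, ~F, ~G}
Count = 3

3


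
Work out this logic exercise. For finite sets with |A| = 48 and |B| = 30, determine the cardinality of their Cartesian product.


The Cartesian product A x B contains all ordered pairs (a, b).
|A x B| = |A| * |B| = 48 * 30 = 1440

1440


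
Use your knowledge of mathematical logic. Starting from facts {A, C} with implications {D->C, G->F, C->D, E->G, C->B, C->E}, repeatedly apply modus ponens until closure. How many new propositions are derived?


Initial facts: {A, C}
Apply modus ponens to closure:
  C and C->D  =>  D
  C and C->B  =>  B
  C and C->E  =>  E
  E and E->G  =>  G
  G and G->F  =>  F
Final known: {A, B, C, D, E, F, G}
New propositions: {B, D, E, F, G}
Count = 5

5


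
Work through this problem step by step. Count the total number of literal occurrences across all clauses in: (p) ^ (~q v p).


Counting literals in each clause:
Clause 1: 1 literal(s)
Clause 2: 2 literal(s)
Total = 3

3


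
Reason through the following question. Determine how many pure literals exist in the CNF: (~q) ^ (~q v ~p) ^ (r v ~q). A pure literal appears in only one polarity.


Check each variable for pure literal status:
p: pure negative
q: pure negative
r: pure positive
Pure literal count = 3

3


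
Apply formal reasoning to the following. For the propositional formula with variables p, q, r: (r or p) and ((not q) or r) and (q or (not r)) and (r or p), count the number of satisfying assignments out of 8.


Evaluate all 8 assignments for p, q, r:
p=0, q=0, r=0: 0
p=0, q=0, r=1: 0
p=0, q=1, r=0: 0
p=0, q=1, r=1: 1
p=1, q=0, r=0: 1
p=1, q=0, r=1: 0
p=1, q=1, r=0: 0
p=1, q=1, r=1: 1
Satisfying count = 3

3


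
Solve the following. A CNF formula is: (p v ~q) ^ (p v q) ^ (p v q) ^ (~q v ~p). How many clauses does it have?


A CNF formula is a conjunction of clauses.
Clauses are separated by ^.
Counting the conjuncts: 4 clauses.

4


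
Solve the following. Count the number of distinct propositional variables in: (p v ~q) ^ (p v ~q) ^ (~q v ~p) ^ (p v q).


Identify each variable that appears in the formula.
Variables found: p, q
Count = 2

2


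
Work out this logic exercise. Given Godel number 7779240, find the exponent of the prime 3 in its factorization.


Factorize 7779240 by dividing by 3 repeatedly.
Division steps: 3 divides 7779240 exactly 4 time(s).
Exponent of 3 = 4

4


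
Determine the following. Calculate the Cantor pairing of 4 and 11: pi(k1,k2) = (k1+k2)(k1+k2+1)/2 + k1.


k1 + k2 = 15
(k1+k2)(k1+k2+1)/2 = 15 * 16 / 2 = 120
pi = 120 + 4 = 124

124


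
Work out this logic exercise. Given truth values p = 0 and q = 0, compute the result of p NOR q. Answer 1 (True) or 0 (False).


p = 0, q = 0
Operation: p NOR q
Evaluate: 0 NOR 0 = 1

1


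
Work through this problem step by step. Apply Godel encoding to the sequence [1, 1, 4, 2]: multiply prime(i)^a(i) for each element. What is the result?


Encode each element as an exponent of the corresponding prime:
  2^1 = 2
  3^1 = 3
  5^4 = 625
  7^2 = 49
Product = 2 * 3 * 625 * 49 = 183750

183750


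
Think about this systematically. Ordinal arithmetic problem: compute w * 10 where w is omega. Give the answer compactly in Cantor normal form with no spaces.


Compute w * 10.
Ordinal * is associative and left-distributive over +, but NOT commutative; for finite n>1, n*w = w but w*n stays w*n.
w * 10 means 10 copies of w concatenated: w*10.
Result = w*10

w*10


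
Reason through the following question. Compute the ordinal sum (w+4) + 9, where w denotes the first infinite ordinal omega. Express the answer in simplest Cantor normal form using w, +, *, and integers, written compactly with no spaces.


Compute (w+4) + 9.
Ordinal + is associative but NOT commutative; for finite n>0, n + w = w but w + n stays w+n.
By associativity: (w+4) + 9 = w + (4+9) = w+13.
Result = w+13

w+13


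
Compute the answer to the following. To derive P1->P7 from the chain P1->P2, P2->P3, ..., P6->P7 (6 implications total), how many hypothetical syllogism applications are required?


With 6 implications in a chain connecting 7 propositions:
P1->P2, P2->P3, ..., P6->P7
Steps needed = (number of implications) - 1 = 6 - 1 = 5

5


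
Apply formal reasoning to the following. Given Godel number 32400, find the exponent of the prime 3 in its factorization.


Factorize 32400 by dividing by 3 repeatedly.
Division steps: 3 divides 32400 exactly 4 time(s).
Exponent of 3 = 4

4


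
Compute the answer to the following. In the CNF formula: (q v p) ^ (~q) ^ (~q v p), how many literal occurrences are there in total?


Counting literals in each clause:
Clause 1: 2 literal(s)
Clause 2: 1 literal(s)
Clause 3: 2 literal(s)
Total = 5

5


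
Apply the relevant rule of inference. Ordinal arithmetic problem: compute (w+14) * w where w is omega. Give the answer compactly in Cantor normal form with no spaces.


Compute (w+14) * w.
Ordinal * is associative and left-distributive over +, but NOT commutative; for finite n>1, n*w = w but w*n stays w*n.
(w+14) * w = sup{(w+14)*k : k<w} = sup{w*k+14} = w^2 (the +14 tail is absorbed in the limit).
Result = w^2

w^2


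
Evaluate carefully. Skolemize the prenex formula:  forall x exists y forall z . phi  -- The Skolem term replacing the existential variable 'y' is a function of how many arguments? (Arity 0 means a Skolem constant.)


Quantifier prefix: forall x exists y forall z
'y' is existentially quantified at position 2.
Universal variables preceding it: x
Skolem function arity = 1

1


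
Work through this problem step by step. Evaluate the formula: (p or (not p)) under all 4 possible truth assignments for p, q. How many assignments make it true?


Check all 4 assignments:
p=0, q=0: 1
p=0, q=1: 1
p=1, q=0: 1
p=1, q=1: 1
Count of True = 4

4


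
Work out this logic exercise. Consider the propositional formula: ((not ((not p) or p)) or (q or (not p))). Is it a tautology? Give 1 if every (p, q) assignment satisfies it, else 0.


Check all 4 assignments:
p=0, q=0: 1
p=0, q=1: 1
p=1, q=0: 0
p=1, q=1: 1
Satisfying count = 3/4.
Tautology iff count = 4: no.

0


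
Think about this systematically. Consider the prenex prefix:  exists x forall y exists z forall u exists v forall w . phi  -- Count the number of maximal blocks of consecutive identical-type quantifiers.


Quantifier-type sequence: E A E A E A  (A=forall, E=exists)
Group into maximal same-type runs:
  Ex1 | Ax1 | Ex1 | Ax1 | Ex1 | Ax1
Number of blocks = 6

6


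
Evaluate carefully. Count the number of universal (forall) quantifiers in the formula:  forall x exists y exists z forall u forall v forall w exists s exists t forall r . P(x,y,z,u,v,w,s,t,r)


Quantifier prefix: forall x exists y exists z forall u forall v forall w exists s exists t forall r
Mark each quantifier type:
  U E E U U U E E U
Universal count = 5, Existential count = 4
Asked for universal (forall) quantifiers: 5

5


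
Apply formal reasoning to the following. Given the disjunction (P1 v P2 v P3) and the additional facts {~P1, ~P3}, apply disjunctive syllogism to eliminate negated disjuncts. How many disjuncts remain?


Original disjuncts (3): P1, P2, P3
Negated (eliminate): ~P1, ~P3
Remaining disjuncts: P2
Count = 3 - 2 = 1

1


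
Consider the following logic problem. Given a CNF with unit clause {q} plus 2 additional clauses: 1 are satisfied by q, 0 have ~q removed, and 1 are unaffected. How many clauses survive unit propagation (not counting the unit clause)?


Satisfied (removed): 1
Shortened (remain): 0
Unchanged (remain): 1
Remaining = 0 + 1 = 1

1


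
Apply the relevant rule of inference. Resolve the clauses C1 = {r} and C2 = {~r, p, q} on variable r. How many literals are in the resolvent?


Remove r from C1 and ~r from C2.
C1 remainder: {}
C2 remainder: {p, q}
Union (resolvent): {p, q}
Resolvent has 2 literal(s).

2


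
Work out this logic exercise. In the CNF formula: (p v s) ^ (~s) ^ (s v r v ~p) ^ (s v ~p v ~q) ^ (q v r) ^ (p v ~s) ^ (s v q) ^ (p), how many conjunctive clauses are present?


A CNF formula is a conjunction of clauses.
Clauses are separated by ^.
Counting the conjuncts: 8 clauses.

8


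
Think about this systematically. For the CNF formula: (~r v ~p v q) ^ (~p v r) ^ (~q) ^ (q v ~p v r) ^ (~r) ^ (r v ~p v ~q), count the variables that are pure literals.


Check each variable for pure literal status:
p: pure negative
q: mixed (not pure)
r: mixed (not pure)
Pure literal count = 1

1


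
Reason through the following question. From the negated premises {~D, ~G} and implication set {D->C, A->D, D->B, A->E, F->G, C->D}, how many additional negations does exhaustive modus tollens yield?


Initial negated facts: {~D, ~G}
Apply modus tollens to closure:
  ~D and A->D  =>  ~A
  ~G and F->G  =>  ~F
  ~D and C->D  =>  ~C
Final negated: {~A, ~C, ~D, ~F, ~G}
New negations: {~A, ~C, ~F}
Count = 3

3


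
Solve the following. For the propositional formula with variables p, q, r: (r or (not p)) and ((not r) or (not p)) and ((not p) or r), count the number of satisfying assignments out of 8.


Evaluate all 8 assignments for p, q, r:
p=0, q=0, r=0: 1
p=0, q=0, r=1: 1
p=0, q=1, r=0: 1
p=0, q=1, r=1: 1
p=1, q=0, r=0: 0
p=1, q=0, r=1: 0
p=1, q=1, r=0: 0
p=1, q=1, r=1: 0
Satisfying count = 4

4


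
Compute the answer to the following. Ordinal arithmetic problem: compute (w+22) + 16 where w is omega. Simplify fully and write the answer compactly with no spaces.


Compute (w+22) + 16.
Ordinal + is associative but NOT commutative; for finite n>0, n + w = w but w + n stays w+n.
By associativity: (w+22) + 16 = w + (22+16) = w+38.
Result = w+38

w+38


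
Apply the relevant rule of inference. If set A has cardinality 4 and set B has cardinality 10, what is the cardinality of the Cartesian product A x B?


The Cartesian product A x B contains all ordered pairs (a, b).
|A x B| = |A| * |B| = 4 * 10 = 40

40


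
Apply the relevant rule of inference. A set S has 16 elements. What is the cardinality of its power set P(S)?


The power set of a set with n elements has 2^n elements.
|P(S)| = 2^16 = 65536

65536


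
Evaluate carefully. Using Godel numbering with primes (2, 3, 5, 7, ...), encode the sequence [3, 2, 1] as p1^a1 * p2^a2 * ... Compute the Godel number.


Encode each element as an exponent of the corresponding prime:
  2^3 = 8
  3^2 = 9
  5^1 = 5
Product = 8 * 9 * 5 = 360

360


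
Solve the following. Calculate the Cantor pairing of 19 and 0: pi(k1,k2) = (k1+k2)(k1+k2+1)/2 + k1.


k1 + k2 = 19
(k1+k2)(k1+k2+1)/2 = 19 * 20 / 2 = 190
pi = 190 + 19 = 209

209


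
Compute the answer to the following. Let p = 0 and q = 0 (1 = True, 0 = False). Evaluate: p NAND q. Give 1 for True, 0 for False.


p = 0, q = 0
Operation: p NAND q
Evaluate: 0 NAND 0 = 1

1


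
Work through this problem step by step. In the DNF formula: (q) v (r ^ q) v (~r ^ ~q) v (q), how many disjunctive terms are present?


A DNF formula is a disjunction of terms (conjunctions).
Terms are separated by v.
Counting the disjuncts: 4 terms.

4


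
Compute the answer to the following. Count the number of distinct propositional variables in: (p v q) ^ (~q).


Identify each variable that appears in the formula.
Variables found: p, q
Count = 2

2


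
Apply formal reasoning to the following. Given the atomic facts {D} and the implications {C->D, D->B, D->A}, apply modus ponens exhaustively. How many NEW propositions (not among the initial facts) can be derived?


Initial facts: {D}
Apply modus ponens to closure:
  D and D->B  =>  B
  D and D->A  =>  A
Final known: {A, B, D}
New propositions: {A, B}
Count = 2

2


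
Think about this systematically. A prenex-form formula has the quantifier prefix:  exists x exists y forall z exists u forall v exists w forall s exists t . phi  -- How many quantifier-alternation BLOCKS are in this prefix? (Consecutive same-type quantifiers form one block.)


Quantifier-type sequence: E E A E A E A E  (A=forall, E=exists)
Group into maximal same-type runs:
  Ex2 | Ax1 | Ex1 | Ax1 | Ex1 | Ax1 | Ex1
Number of blocks = 7

7


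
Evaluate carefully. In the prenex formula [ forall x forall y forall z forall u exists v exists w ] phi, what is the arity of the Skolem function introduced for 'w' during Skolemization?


Quantifier prefix: forall x forall y forall z forall u exists v exists w
'w' is existentially quantified at position 6.
Universal variables preceding it: x, y, z, u
Skolem function arity = 4

4


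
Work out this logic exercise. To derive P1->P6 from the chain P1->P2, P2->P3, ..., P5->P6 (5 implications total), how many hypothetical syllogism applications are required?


With 5 implications in a chain connecting 6 propositions:
P1->P2, P2->P3, ..., P5->P6
Steps needed = (number of implications) - 1 = 5 - 1 = 4

4


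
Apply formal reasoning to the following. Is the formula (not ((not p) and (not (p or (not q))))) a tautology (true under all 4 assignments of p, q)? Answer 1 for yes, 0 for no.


Check all 4 assignments:
p=0, q=0: 1
p=0, q=1: 0
p=1, q=0: 1
p=1, q=1: 1
Satisfying count = 3/4.
Tautology iff count = 4: no.

0


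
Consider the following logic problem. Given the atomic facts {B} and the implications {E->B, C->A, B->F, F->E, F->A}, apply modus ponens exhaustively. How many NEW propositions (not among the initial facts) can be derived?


Initial facts: {B}
Apply modus ponens to closure:
  B and B->F  =>  F
  F and F->E  =>  E
  F and F->A  =>  A
Final known: {A, B, E, F}
New propositions: {A, E, F}
Count = 3

3


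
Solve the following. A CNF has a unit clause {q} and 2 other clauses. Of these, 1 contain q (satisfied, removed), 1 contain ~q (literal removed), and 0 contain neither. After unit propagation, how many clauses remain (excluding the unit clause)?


Satisfied (removed): 1
Shortened (remain): 1
Unchanged (remain): 0
Remaining = 1 + 0 = 1

1


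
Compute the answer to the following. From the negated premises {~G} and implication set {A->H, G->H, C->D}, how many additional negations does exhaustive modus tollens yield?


Initial negated facts: {~G}
Apply modus tollens to closure:
  (no implication fires)
Final negated: {~G}
New negations: {(none)}
Count = 0

0


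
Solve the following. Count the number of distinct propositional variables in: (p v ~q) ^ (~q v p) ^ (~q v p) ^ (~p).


Identify each variable that appears in the formula.
Variables found: p, q
Count = 2

2


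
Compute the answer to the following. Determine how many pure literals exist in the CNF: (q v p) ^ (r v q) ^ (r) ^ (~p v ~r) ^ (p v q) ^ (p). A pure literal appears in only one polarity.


Check each variable for pure literal status:
p: mixed (not pure)
q: pure positive
r: mixed (not pure)
Pure literal count = 1

1


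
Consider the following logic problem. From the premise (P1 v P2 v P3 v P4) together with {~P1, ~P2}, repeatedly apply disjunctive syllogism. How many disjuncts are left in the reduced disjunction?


Original disjuncts (4): P1, P2, P3, P4
Negated (eliminate): ~P1, ~P2
Remaining disjuncts: P3, P4
Count = 4 - 2 = 2

2


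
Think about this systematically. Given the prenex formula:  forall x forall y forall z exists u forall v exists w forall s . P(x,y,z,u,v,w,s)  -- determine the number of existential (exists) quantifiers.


Quantifier prefix: forall x forall y forall z exists u forall v exists w forall s
Mark each quantifier type:
  U U U E U E U
Universal count = 5, Existential count = 2
Asked for existential (exists) quantifiers: 2

2


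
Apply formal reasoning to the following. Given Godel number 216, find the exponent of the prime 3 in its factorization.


Factorize 216 by dividing by 3 repeatedly.
Division steps: 3 divides 216 exactly 3 time(s).
Exponent of 3 = 3

3


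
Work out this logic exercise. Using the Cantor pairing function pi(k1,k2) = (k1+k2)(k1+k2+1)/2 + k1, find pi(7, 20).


k1 + k2 = 27
(k1+k2)(k1+k2+1)/2 = 27 * 28 / 2 = 378
pi = 378 + 7 = 385

385


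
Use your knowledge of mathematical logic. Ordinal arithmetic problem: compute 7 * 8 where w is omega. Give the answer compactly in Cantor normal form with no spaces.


Compute 7 * 8.
Ordinal * is associative and left-distributive over +, but NOT commutative; for finite n>1, n*w = w but w*n stays w*n.
Both finite; ordinal * agrees with natural *: 7 * 8 = 56.
Result = 56

56


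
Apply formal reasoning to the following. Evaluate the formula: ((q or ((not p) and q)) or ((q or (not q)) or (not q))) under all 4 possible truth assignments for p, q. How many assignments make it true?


Check all 4 assignments:
p=0, q=0: 1
p=0, q=1: 1
p=1, q=0: 1
p=1, q=1: 1
Count of True = 4

4


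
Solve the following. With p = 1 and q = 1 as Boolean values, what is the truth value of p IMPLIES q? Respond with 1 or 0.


p = 1, q = 1
Operation: p IMPLIES q
Evaluate: 1 IMPLIES 1 = 1

1


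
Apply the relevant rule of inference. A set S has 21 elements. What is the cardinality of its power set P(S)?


The power set of a set with n elements has 2^n elements.
|P(S)| = 2^21 = 2097152

2097152


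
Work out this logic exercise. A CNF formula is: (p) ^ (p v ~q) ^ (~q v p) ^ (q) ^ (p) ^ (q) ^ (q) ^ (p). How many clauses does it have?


A CNF formula is a conjunction of clauses.
Clauses are separated by ^.
Counting the conjuncts: 8 clauses.

8


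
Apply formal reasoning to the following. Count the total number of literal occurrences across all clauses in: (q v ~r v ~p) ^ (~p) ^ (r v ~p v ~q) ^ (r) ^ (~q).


Counting literals in each clause:
Clause 1: 3 literal(s)
Clause 2: 1 literal(s)
Clause 3: 3 literal(s)
Clause 4: 1 literal(s)
Clause 5: 1 literal(s)
Total = 9

9


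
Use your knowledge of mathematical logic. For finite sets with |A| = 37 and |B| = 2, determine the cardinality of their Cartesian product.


The Cartesian product A x B contains all ordered pairs (a, b).
|A x B| = |A| * |B| = 37 * 2 = 74

74


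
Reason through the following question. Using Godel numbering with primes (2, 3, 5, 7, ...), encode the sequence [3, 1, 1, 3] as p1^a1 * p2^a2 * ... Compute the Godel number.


Encode each element as an exponent of the corresponding prime:
  2^3 = 8
  3^1 = 3
  5^1 = 5
  7^3 = 343
Product = 8 * 3 * 5 * 343 = 41160

41160


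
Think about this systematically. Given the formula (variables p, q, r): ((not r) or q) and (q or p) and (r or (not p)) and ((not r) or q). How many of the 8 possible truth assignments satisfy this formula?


Evaluate all 8 assignments for p, q, r:
p=0, q=0, r=0: 0
p=0, q=0, r=1: 0
p=0, q=1, r=0: 1
p=0, q=1, r=1: 1
p=1, q=0, r=0: 0
p=1, q=0, r=1: 0
p=1, q=1, r=0: 0
p=1, q=1, r=1: 1
Satisfying count = 3

3


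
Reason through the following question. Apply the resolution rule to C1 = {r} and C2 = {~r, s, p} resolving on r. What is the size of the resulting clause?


Remove r from C1 and ~r from C2.
C1 remainder: {}
C2 remainder: {s, p}
Union (resolvent): {p, s}
Resolvent has 2 literal(s).

2


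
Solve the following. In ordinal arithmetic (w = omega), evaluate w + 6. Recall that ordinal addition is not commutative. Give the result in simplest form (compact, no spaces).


Compute w + 6.
Ordinal + is associative but NOT commutative; for finite n>0, n + w = w but w + n stays w+n.
w + 6 is already in normal form (a successor ordinal beyond w).
Result = w+6

w+6


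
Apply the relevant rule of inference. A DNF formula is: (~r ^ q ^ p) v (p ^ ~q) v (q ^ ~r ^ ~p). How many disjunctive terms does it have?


A DNF formula is a disjunction of terms (conjunctions).
Terms are separated by v.
Counting the disjuncts: 3 terms.

3


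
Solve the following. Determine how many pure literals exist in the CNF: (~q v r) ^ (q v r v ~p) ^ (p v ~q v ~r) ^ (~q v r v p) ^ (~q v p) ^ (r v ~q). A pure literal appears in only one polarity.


Check each variable for pure literal status:
p: mixed (not pure)
q: mixed (not pure)
r: mixed (not pure)
Pure literal count = 0

0


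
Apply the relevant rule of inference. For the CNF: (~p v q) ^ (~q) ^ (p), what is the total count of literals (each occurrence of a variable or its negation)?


Counting literals in each clause:
Clause 1: 2 literal(s)
Clause 2: 1 literal(s)
Clause 3: 1 literal(s)
Total = 4

4


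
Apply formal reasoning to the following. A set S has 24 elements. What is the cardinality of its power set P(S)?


The power set of a set with n elements has 2^n elements.
|P(S)| = 2^24 = 16777216

16777216


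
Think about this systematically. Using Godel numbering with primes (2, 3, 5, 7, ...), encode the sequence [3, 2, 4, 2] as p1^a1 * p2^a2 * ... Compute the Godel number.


Encode each element as an exponent of the corresponding prime:
  2^3 = 8
  3^2 = 9
  5^4 = 625
  7^2 = 49
Product = 8 * 9 * 625 * 49 = 2205000

2205000


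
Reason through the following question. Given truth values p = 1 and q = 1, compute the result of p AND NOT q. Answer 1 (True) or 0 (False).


p = 1, q = 1
Operation: p AND NOT q
Evaluate: 1 AND NOT 1 = 0

0


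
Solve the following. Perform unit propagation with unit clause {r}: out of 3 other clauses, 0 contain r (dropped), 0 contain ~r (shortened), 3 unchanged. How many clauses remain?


Satisfied (removed): 0
Shortened (remain): 0
Unchanged (remain): 3
Remaining = 0 + 3 = 3

3


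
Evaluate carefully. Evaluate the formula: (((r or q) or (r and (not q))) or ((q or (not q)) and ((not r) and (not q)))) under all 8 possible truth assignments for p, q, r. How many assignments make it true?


Check all 8 assignments:
p=0, q=0, r=0: 1
p=0, q=0, r=1: 1
p=0, q=1, r=0: 1
p=0, q=1, r=1: 1
p=1, q=0, r=0: 1
p=1, q=0, r=1: 1
p=1, q=1, r=0: 1
p=1, q=1, r=1: 1
Count of True = 8

8


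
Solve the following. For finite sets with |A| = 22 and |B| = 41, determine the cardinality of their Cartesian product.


The Cartesian product A x B contains all ordered pairs (a, b).
|A x B| = |A| * |B| = 22 * 41 = 902

902


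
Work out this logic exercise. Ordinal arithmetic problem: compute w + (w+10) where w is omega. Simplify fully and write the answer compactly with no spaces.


Compute w + (w+10).
Ordinal + is associative but NOT commutative; for finite n>0, n + w = w but w + n stays w+n.
w + (w+10) = (w+w) + 10 = w*2+10.
Result = w*2+10

w*2+10


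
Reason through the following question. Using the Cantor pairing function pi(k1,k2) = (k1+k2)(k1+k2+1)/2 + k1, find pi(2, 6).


k1 + k2 = 8
(k1+k2)(k1+k2+1)/2 = 8 * 9 / 2 = 36
pi = 36 + 2 = 38

38


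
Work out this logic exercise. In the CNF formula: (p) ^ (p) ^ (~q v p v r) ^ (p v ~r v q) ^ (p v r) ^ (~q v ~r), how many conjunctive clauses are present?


A CNF formula is a conjunction of clauses.
Clauses are separated by ^.
Counting the conjuncts: 6 clauses.

6


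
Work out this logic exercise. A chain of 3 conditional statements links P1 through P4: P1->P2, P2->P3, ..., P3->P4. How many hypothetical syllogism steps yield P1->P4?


With 3 implications in a chain connecting 4 propositions:
P1->P2, P2->P3, ..., P3->P4
Steps needed = (number of implications) - 1 = 3 - 1 = 2

2


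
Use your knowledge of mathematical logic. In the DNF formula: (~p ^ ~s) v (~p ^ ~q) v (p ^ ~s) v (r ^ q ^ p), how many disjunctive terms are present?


A DNF formula is a disjunction of terms (conjunctions).
Terms are separated by v.
Counting the disjuncts: 4 terms.

4


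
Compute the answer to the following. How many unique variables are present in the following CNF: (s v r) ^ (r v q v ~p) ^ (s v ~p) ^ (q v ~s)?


Identify each variable that appears in the formula.
Variables found: p, q, r, s
Count = 4

4


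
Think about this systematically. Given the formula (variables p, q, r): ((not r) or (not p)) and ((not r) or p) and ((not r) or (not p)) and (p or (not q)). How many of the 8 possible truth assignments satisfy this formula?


Evaluate all 8 assignments for p, q, r:
p=0, q=0, r=0: 1
p=0, q=0, r=1: 0
p=0, q=1, r=0: 0
p=0, q=1, r=1: 0
p=1, q=0, r=0: 1
p=1, q=0, r=1: 0
p=1, q=1, r=0: 1
p=1, q=1, r=1: 0
Satisfying count = 3

3


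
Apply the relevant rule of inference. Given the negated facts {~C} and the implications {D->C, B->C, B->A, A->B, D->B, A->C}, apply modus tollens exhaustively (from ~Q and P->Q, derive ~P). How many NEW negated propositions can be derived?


Initial negated facts: {~C}
Apply modus tollens to closure:
  ~C and D->C  =>  ~D
  ~C and B->C  =>  ~B
  ~B and A->B  =>  ~A
Final negated: {~A, ~B, ~C, ~D}
New negations: {~A, ~B, ~D}
Count = 3

3


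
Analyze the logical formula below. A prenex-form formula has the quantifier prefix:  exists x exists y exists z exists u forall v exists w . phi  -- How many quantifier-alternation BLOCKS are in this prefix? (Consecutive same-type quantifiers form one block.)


Quantifier-type sequence: E E E E A E  (A=forall, E=exists)
Group into maximal same-type runs:
  Ex4 | Ax1 | Ex1
Number of blocks = 3

3


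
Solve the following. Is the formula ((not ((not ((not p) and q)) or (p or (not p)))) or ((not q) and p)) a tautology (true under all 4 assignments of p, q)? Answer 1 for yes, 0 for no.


Check all 4 assignments:
p=0, q=0: 0
p=0, q=1: 0
p=1, q=0: 1
p=1, q=1: 0
Satisfying count = 1/4.
Tautology iff count = 4: no.

0


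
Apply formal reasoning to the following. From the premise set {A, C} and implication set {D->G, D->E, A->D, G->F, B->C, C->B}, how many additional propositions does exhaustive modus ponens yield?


Initial facts: {A, C}
Apply modus ponens to closure:
  A and A->D  =>  D
  C and C->B  =>  B
  D and D->G  =>  G
  D and D->E  =>  E
  G and G->F  =>  F
Final known: {A, B, C, D, E, F, G}
New propositions: {B, D, E, F, G}
Count = 5

5


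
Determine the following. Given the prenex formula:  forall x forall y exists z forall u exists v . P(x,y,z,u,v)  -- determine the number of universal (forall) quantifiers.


Quantifier prefix: forall x forall y exists z forall u exists v
Mark each quantifier type:
  U U E U E
Universal count = 3, Existential count = 2
Asked for universal (forall) quantifiers: 3

3


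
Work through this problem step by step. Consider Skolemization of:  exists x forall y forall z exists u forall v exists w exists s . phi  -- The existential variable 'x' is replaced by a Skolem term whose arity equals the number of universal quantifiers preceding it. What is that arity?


Quantifier prefix: exists x forall y forall z exists u forall v exists w exists s
'x' is existentially quantified at position 1.
No universal quantifiers precede it.
Skolem function arity = 0 (a Skolem constant)

0


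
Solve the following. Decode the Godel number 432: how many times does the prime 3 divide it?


Factorize 432 by dividing by 3 repeatedly.
Division steps: 3 divides 432 exactly 3 time(s).
Exponent of 3 = 3

3


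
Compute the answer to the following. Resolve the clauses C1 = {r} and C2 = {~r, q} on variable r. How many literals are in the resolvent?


Remove r from C1 and ~r from C2.
C1 remainder: {}
C2 remainder: {q}
Union (resolvent): {q}
Resolvent has 1 literal(s).

1


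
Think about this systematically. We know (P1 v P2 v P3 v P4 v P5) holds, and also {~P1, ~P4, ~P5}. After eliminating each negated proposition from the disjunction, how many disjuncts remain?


Original disjuncts (5): P1, P2, P3, P4, P5
Negated (eliminate): ~P1, ~P4, ~P5
Remaining disjuncts: P2, P3
Count = 5 - 3 = 2

2


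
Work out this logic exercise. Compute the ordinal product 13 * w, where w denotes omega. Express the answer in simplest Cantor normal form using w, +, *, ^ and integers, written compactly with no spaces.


Compute 13 * w.
Ordinal * is associative and left-distributive over +, but NOT commutative; for finite n>1, n*w = w but w*n stays w*n.
For finite n>0, n * w = sup{n*k : k<w} = w. So 13 * w = w.
Result = w

w


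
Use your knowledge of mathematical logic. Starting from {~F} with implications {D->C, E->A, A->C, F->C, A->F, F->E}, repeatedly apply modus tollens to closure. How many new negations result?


Initial negated facts: {~F}
Apply modus tollens to closure:
  ~F and A->F  =>  ~A
  ~A and E->A  =>  ~E
Final negated: {~A, ~E, ~F}
New negations: {~A, ~E}
Count = 2

2


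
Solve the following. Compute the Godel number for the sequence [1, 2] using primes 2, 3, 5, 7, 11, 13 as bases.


Encode each element as an exponent of the corresponding prime:
  2^1 = 2
  3^2 = 9
Product = 2 * 9 = 18

18
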